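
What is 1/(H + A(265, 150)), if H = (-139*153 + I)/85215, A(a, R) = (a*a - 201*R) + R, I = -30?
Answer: 28405/1142584026 ≈ 2.4860e-5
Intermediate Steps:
A(a, R) = a**2 - 200*R (A(a, R) = (a**2 - 201*R) + R = a**2 - 200*R)
H = -7099/28405 (H = (-139*153 - 30)/85215 = (-21267 - 30)*(1/85215) = -21297*1/85215 = -7099/28405 ≈ -0.24992)
1/(H + A(265, 150)) = 1/(-7099/28405 + (265**2 - 200*150)) = 1/(-7099/28405 + (70225 - 30000)) = 1/(-7099/28405 + 40225) = 1/(1142584026/28405) = 28405/1142584026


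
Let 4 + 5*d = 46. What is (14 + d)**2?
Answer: 12544/25 ≈ 501.76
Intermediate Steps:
d = 42/5 (d = -4/5 + (1/5)*46 = -4/5 + 46/5 = 42/5 ≈ 8.4000)
(14 + d)**2 = (14 + 42/5)**2 = (112/5)**2 = 12544/25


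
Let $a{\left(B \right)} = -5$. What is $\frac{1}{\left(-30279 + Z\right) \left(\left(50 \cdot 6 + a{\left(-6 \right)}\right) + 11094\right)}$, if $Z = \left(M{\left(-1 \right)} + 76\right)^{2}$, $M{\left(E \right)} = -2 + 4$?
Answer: $- \frac{1}{275556855} \approx -3.629 \cdot 10^{-9}$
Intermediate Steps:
$M{\left(E \right)} = 2$
$Z = 6084$ ($Z = \left(2 + 76\right)^{2} = 78^{2} = 6084$)
$\frac{1}{\left(-30279 + Z\right) \left(\left(50 \cdot 6 + a{\left(-6 \right)}\right) + 11094\right)} = \frac{1}{\left(-30279 + 6084\right) \left(\left(50 \cdot 6 - 5\right) + 11094\right)} = \frac{1}{\left(-24195\right) \left(\left(300 - 5\right) + 11094\right)} = \frac{1}{\left(-24195\right) \left(295 + 11094\right)} = \frac{1}{\left(-24195\right) 11389} = \frac{1}{-275556855} = - \frac{1}{275556855}$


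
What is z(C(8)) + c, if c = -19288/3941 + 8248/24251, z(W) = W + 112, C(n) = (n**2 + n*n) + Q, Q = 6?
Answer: 23075757066/95573191 ≈ 241.45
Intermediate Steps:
C(n) = 6 + 2*n**2 (C(n) = (n**2 + n*n) + 6 = (n**2 + n**2) + 6 = 2*n**2 + 6 = 6 + 2*n**2)
z(W) = 112 + W
c = -435247920/95573191 (c = -19288*1/3941 + 8248*(1/24251) = -19288/3941 + 8248/24251 = -435247920/95573191 ≈ -4.5541)
z(C(8)) + c = (112 + (6 + 2*8**2)) - 435247920/95573191 = (112 + (6 + 2*64)) - 435247920/95573191 = (112 + (6 + 128)) - 435247920/95573191 = (112 + 134) - 435247920/95573191 = 246 - 435247920/95573191 = 23075757066/95573191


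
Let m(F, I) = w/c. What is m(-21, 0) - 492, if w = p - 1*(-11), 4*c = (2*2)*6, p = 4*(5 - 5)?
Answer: -2941/6 ≈ -490.17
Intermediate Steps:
p = 0 (p = 4*0 = 0)
c = 6 (c = ((2*2)*6)/4 = (4*6)/4 = (1/4)*24 = 6)
w = 11 (w = 0 - 1*(-11) = 0 + 11 = 11)
m(F, I) = 11/6
m(-21, 0) - 492 = 11/6 - 492 = -2941/6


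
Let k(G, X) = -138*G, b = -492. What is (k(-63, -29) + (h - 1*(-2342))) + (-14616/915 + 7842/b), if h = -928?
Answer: 252002941/25010 ≈ 10076.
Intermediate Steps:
(k(-63, -29) + (h - 1*(-2342))) + (-14616/915 + 7842/b) = (-138*(-63) + (-928 - 1*(-2342))) + (-14616/915 + 7842/(-492)) = (8694 + (-928 + 2342)) + (-14616*1/915 + 7842*(-1/492)) = (8694 + 1414) + (-4872/305 - 1307/82) = 10108 - 798139/25010 = 252002941/25010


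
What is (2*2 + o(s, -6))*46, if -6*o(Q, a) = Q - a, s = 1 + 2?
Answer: 115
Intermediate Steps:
s = 3
o(Q, a) = -Q/6 + a/6 (o(Q, a) = -(Q - a)/6 = -Q/6 + a/6)
(2*2 + o(s, -6))*46 = (2*2 + (-1/6*3 + (1/6)*(-6)))*46 = (4 + (-1/2 - 1))*46 = (4 - 3/2)*46 = (5/2)*46 = 115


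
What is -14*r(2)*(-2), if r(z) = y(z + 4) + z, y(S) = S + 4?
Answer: 336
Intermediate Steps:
y(S) = 4 + S
r(z) = 8 + 2*z (r(z) = (4 + (z + 4)) + z = (4 + (4 + z)) + z = (8 + z) + z = 8 + 2*z)
-14*r(2)*(-2) = -14*(8 + 2*2)*(-2) = -14*(8 + 4)*(-2) = -14*12*(-2) = -168*(-2) = 336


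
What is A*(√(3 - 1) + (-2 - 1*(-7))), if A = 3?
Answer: 15 + 3*√2 ≈ 19.243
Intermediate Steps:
A*(√(3 - 1) + (-2 - 1*(-7))) = 3*(√(3 - 1) + (-2 - 1*(-7))) = 3*(√2 + (-2 + 7)) = 3*(√2 + 5) = 3*(5 + √2) = 15 + 3*√2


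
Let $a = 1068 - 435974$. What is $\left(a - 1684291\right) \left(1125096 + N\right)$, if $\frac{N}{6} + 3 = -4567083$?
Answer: $55687029631740$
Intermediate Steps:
$N = -27402516$ ($N = -18 + 6 \left(-4567083\right) = -18 - 27402498 = -27402516$)
$a = -434906$ ($a = 1068 - 435974 = -434906$)
$\left(a - 1684291\right) \left(1125096 + N\right) = \left(-434906 - 1684291\right) \left(1125096 - 27402516\right) = \left(-2119197\right) \left(-26277420\right) = 55687029631740$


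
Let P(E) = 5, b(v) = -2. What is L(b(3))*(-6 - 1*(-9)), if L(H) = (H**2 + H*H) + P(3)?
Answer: 39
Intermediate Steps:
L(H) = 5 + 2*H**2 (L(H) = (H**2 + H*H) + 5 = (H**2 + H**2) + 5 = 2*H**2 + 5 = 5 + 2*H**2)
L(b(3))*(-6 - 1*(-9)) = (5 + 2*(-2)**2)*(-6 - 1*(-9)) = (5 + 2*4)*(-6 + 9) = (5 + 8)*3 = 13*3 = 39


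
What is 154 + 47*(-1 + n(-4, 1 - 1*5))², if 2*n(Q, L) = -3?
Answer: 1791/4 ≈ 447.75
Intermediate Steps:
n(Q, L) = -3/2 (n(Q, L) = (½)*(-3) = -3/2)
154 + 47*(-1 + n(-4, 1 - 1*5))² = 154 + 47*(-1 - 3/2)² = 154 + 47*(-5/2)² = 154 + 47*(25/4) = 154 + 1175/4 = 1791/4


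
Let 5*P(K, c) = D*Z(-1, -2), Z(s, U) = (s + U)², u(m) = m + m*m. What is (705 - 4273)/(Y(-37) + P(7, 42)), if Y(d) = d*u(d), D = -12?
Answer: 1115/15408 ≈ 0.072365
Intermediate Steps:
u(m) = m + m²
Y(d) = d²*(1 + d) (Y(d) = d*(d*(1 + d)) = d²*(1 + d))
Z(s, U) = (U + s)²
P(K, c) = -108/5 (P(K, c) = (-12*(-2 - 1)²)/5 = (-12*(-3)²)/5 = (-12*9)/5 = (⅕)*(-108) = -108/5)
(705 - 4273)/(Y(-37) + P(7, 42)) = (705 - 4273)/((-37)²*(1 - 37) - 108/5) = -3568/(1369*(-36) - 108/5) = -3568/(-49284 - 108/5) = -3568/(-246528/5) = -3568*(-5/246528) = 1115/15408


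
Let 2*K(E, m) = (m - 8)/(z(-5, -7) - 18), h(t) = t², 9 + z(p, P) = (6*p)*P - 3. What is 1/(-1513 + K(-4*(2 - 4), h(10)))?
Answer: -90/136147 ≈ -0.00066105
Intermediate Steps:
z(p, P) = -12 + 6*P*p (z(p, P) = -9 + ((6*p)*P - 3) = -9 + (6*P*p - 3) = -9 + (-3 + 6*P*p) = -12 + 6*P*p)
K(E, m) = -1/45 + m/360 (K(E, m) = ((m - 8)/((-12 + 6*(-7)*(-5)) - 18))/2 = ((-8 + m)/((-12 + 210) - 18))/2 = ((-8 + m)/(198 - 18))/2 = ((-8 + m)/180)/2 = ((-8 + m)*(1/180))/2 = (-2/45 + m/180)/2 = -1/45 + m/360)
1/(-1513 + K(-4*(2 - 4), h(10))) = 1/(-1513 + (-1/45 + (1/360)*10²)) = 1/(-1513 + (-1/45 + (1/360)*100)) = 1/(-1513 + (-1/45 + 5/18)) = 1/(-1513 + 23/90) = 1/(-136147/90) = -90/136147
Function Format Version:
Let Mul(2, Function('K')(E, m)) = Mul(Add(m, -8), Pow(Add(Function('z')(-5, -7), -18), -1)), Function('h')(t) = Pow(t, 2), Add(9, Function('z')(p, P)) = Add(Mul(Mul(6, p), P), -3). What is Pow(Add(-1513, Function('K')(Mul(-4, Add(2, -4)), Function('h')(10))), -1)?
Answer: Rational(-90, 136147) ≈ -0.00066105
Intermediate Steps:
Function('z')(p, P) = Add(-12, Mul(6, P, p)) (Function('z')(p, P) = Add(-9, Add(Mul(Mul(6, p), P), -3)) = Add(-9, Add(Mul(6, P, p), -3)) = Add(-9, Add(-3, Mul(6, P, p))) = Add(-12, Mul(6, P, p)))
Function('K')(E, m) = Add(Rational(-1, 45), Mul(Rational(1, 360), m)) (Function('K')(E, m) = Mul(Rational(1, 2), Mul(Add(m, -8), Pow(Add(Add(-12, Mul(6, -7, -5)), -18), -1))) = Mul(Rational(1, 2), Mul(Add(-8, m), Pow(Add(Add(-12, 210), -18), -1))) = Mul(Rational(1, 2), Mul(Add(-8, m), Pow(Add(198, -18), -1))) = Mul(Rational(1, 2), Mul(Add(-8, m), Pow(180, -1))) = Mul(Rational(1, 2), Mul(Add(-8, m), Rational(1, 180))) = Mul(Rational(1, 2), Add(Rational(-2, 45), Mul(Rational(1, 180), m))) = Add(Rational(-1, 45), Mul(Rational(1, 360), m)))
Pow(Add(-1513, Function('K')(Mul(-4, Add(2, -4)), Function('h')(10))), -1) = Pow(Add(-1513, Add(Rational(-1, 45), Mul(Rational(1, 360), Pow(10, 2)))), -1) = Pow(Add(-1513, Add(Rational(-1, 45), Mul(Rational(1, 360), 100))), -1) = Pow(Add(-1513, Add(Rational(-1, 45), Rational(5, 18))), -1) = Pow(Add(-1513, Rational(23, 90)), -1) = Pow(Rational(-136147, 90), -1) = Rational(-90, 136147)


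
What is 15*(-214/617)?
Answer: -3210/617 ≈ -5.2026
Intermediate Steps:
15*(-214/617) = -3210/617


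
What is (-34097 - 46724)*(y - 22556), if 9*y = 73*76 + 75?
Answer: 15952529801/9 ≈ 1.7725e+9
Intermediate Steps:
y = 5623/9 (y = (73*76 + 75)/9 = (5548 + 75)/9 = (1/9)*5623 = 5623/9 ≈ 624.78)
(-34097 - 46724)*(y - 22556) = (-34097 - 46724)*(5623/9 - 22556) = -80821*(-197381/9) = 15952529801/9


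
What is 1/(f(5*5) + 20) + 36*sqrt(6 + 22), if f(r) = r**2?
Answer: 1/645 + 72*sqrt(7) ≈ 190.50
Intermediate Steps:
1/(f(5*5) + 20) + 36*sqrt(6 + 22) = 1/((5*5)**2 + 20) + 36*sqrt(6 + 22) = 1/(25**2 + 20) + 36*sqrt(28) = 1/(625 + 20) + 36*(2*sqrt(7)) = 1/645 + 72*sqrt(7)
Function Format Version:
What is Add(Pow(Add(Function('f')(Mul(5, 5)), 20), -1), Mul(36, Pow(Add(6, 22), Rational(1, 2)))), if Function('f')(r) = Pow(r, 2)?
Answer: Add(Rational(1, 645), Mul(72, Pow(7, Rational(1, 2)))) ≈ 190.50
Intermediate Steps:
Add(Pow(Add(Function('f')(Mul(5, 5)), 20), -1), Mul(36, Pow(Add(6, 22), Rational(1, 2)))) = Add(Pow(Add(Pow(Mul(5, 5), 2), 20), -1), Mul(36, Pow(Add(6, 22), Rational(1, 2)))) = Add(Pow(Add(Pow(25, 2), 20), -1), Mul(36, Pow(28, Rational(1, 2)))) = Add(Pow(Add(625, 20), -1), Mul(36, Mul(2, Pow(7, Rational(1, 2))))) = Add(Pow(645, -1), Mul(72, Pow(7, Rational(1, 2)))) = Add(Rational(1, 645), Mul(72, Pow(7, Rational(1, 2))))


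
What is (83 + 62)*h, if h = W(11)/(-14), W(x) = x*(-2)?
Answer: 1595/7 ≈ 227.86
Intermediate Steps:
W(x) = -2*x
h = 11/7 (h = -2*11/(-14) = -22*(-1/14) = 11/7 ≈ 1.5714)
(83 + 62)*h = (83 + 62)*(11/7) = 145*(11/7) = 1595/7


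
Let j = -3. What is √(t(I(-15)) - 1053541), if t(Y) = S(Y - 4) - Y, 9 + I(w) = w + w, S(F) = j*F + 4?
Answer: 3*I*√117041 ≈ 1026.3*I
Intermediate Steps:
S(F) = 4 - 3*F (S(F) = -3*F + 4 = 4 - 3*F)
I(w) = -9 + 2*w (I(w) = -9 + (w + w) = -9 + 2*w)
t(Y) = 16 - 4*Y (t(Y) = (4 - 3*(Y - 4)) - Y = (4 - 3*(-4 + Y)) - Y = (4 + (12 - 3*Y)) - Y = (16 - 3*Y) - Y = 16 - 4*Y)
√(t(I(-15)) - 1053541) = √((16 - 4*(-9 + 2*(-15))) - 1053541) = √((16 - 4*(-9 - 30)) - 1053541) = √((16 - 4*(-39)) - 1053541) = √((16 + 156) - 1053541) = √(172 - 1053541) = √(-1053369) = 3*I*√117041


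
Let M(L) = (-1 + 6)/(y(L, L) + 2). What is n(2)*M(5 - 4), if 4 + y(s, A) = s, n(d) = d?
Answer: -10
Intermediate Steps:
y(s, A) = -4 + s
M(L) = 5/(-2 + L) (M(L) = (-1 + 6)/((-4 + L) + 2) = 5/(-2 + L))
n(2)*M(5 - 4) = 2*(5/(-2 + (5 - 4))) = 2*(5/(-2 + 1)) = 2*(5/(-1)) = 2*(5*(-1)) = 2*(-5) = -10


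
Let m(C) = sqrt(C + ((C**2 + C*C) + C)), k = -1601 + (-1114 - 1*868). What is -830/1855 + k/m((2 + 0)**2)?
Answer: -166/371 - 3583*sqrt(10)/20 ≈ -566.97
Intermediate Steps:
k = -3583 (k = -1601 + (-1114 - 868) = -1601 - 1982 = -3583)
m(C) = sqrt(2*C + 2*C**2) (m(C) = sqrt(C + ((C**2 + C**2) + C)) = sqrt(C + (2*C**2 + C)) = sqrt(C + (C + 2*C**2)) = sqrt(2*C + 2*C**2))
-830/1855 + k/m((2 + 0)**2) = -830/1855 - 3583*sqrt(2)/(4*sqrt(1 + (2 + 0)**2)) = -830*1/1855 - 3583*sqrt(2)/(4*sqrt(1 + 2**2)) = -166/371 - 3583*sqrt(2)/(4*sqrt(1 + 4)) = -166/371 - 3583*sqrt(10)/20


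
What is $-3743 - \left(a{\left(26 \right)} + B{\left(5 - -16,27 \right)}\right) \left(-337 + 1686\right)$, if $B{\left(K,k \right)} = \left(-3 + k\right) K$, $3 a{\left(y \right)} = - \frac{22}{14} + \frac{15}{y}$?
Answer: $- \frac{373022725}{546} \approx -6.8319 \cdot 10^{5}$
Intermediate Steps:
$a{\left(y \right)} = - \frac{11}{21} + \frac{5}{y}$ ($a{\left(y \right)} = \frac{- \frac{22}{14} + \frac{15}{y}}{3} = \frac{\left(-22\right) \frac{1}{14} + \frac{15}{y}}{3} = \frac{- \frac{11}{7} + \frac{15}{y}}{3} = - \frac{11}{21} + \frac{5}{y}$)
$B{\left(K,k \right)} = K \left(-3 + k\right)$
$-3743 - \left(a{\left(26 \right)} + B{\left(5 - -16,27 \right)}\right) \left(-337 + 1686\right) = -3743 - \left(\left(- \frac{11}{21} + \frac{5}{26}\right) + \left(5 - -16\right) \left(-3 + 27\right)\right) \left(-337 + 1686\right) = -3743 - \left(\left(- \frac{11}{21} + 5 \cdot \frac{1}{26}\right) + \left(5 + 16\right) 24\right) 1349 = -3743 - \left(\left(- \frac{11}{21} + \frac{5}{26}\right) + 21 \cdot 24\right) 1349 = -3743 - \left(- \frac{181}{546} + 504\right) 1349 = -3743 - \frac{275003}{546} \cdot 1349 = -3743 - \frac{370979047}{546} = - \frac{373022725}{546}$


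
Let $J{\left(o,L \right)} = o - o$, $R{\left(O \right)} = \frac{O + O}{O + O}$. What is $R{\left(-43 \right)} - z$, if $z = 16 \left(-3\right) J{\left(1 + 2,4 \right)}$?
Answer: $1$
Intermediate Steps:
$R{\left(O \right)} = 1$ ($R{\left(O \right)} = \frac{2 O}{2 O} = 2 O \frac{1}{2 O} = 1$)
$J{\left(o,L \right)} = 0$
$z = 0$ ($z = 16 \left(-3\right) 0 = \left(-48\right) 0 = 0$)
$R{\left(-43 \right)} - z = 1 - 0 = 1 + 0 = 1$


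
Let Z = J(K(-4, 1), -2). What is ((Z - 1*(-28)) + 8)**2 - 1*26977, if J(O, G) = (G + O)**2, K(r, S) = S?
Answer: -25608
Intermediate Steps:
Z = 1 (Z = (-2 + 1)**2 = (-1)**2 = 1)
((Z - 1*(-28)) + 8)**2 - 1*26977 = ((1 - 1*(-28)) + 8)**2 - 1*26977 = ((1 + 28) + 8)**2 - 26977 = (29 + 8)**2 - 26977 = 37**2 - 26977 = 1369 - 26977 = -25608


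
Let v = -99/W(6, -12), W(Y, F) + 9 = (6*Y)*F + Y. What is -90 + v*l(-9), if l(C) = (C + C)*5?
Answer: -3204/29 ≈ -110.48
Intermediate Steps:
l(C) = 10*C (l(C) = (2*C)*5 = 10*C)
W(Y, F) = -9 + Y + 6*F*Y (W(Y, F) = -9 + ((6*Y)*F + Y) = -9 + (6*F*Y + Y) = -9 + (Y + 6*F*Y) = -9 + Y + 6*F*Y)
v = 33/145 (v = -99/(-9 + 6 + 6*(-12)*6) = -99/(-9 + 6 - 432) = -99/(-435) = -99*(-1/435) = 33/145 ≈ 0.22759)
-90 + v*l(-9) = -90 + 33*(10*(-9))/145 = -90 + (33/145)*(-90) = -90 - 594/29 = -3204/29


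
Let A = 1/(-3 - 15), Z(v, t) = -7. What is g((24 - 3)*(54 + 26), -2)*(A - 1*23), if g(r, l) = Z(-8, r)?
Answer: 2905/18 ≈ 161.39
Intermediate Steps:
A = -1/18 (A = 1/(-18) = -1/18 ≈ -0.055556)
g(r, l) = -7
g((24 - 3)*(54 + 26), -2)*(A - 1*23) = -7*(-1/18 - 1*23) = -7*(-1/18 - 23) = -7*(-415/18) = 2905/18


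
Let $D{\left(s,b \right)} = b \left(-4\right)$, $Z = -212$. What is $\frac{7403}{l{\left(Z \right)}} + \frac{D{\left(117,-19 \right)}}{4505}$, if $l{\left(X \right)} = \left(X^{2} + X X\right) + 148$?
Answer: $\frac{40193251}{405612180} \approx 0.099093$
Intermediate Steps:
$D{\left(s,b \right)} = - 4 b$
$l{\left(X \right)} = 148 + 2 X^{2}$ ($l{\left(X \right)} = \left(X^{2} + X^{2}\right) + 148 = 2 X^{2} + 148 = 148 + 2 X^{2}$)
$\frac{7403}{l{\left(Z \right)}} + \frac{D{\left(117,-19 \right)}}{4505} = \frac{7403}{148 + 2 \left(-212\right)^{2}} + \frac{\left(-4\right) \left(-19\right)}{4505} = \frac{7403}{148 + 2 \cdot 44944} + 76 \cdot \frac{1}{4505} = \frac{7403}{148 + 89888} + \frac{76}{4505} = \frac{7403}{90036} + \frac{76}{4505} = \frac{40193251}{405612180}$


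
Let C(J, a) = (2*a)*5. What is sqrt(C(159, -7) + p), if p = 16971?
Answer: sqrt(16901) ≈ 130.00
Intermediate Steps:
C(J, a) = 10*a
sqrt(C(159, -7) + p) = sqrt(10*(-7) + 16971) = sqrt(-70 + 16971) = sqrt(16901)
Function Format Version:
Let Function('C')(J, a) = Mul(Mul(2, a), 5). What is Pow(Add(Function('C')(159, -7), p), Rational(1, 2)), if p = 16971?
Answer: Pow(16901, Rational(1, 2)) ≈ 130.00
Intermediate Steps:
Function('C')(J, a) = Mul(10, a)
Pow(Add(Function('C')(159, -7), p), Rational(1, 2)) = Pow(Add(Mul(10, -7), 16971), Rational(1, 2)) = Pow(Add(-70, 16971), Rational(1, 2)) = Pow(16901, Rational(1, 2))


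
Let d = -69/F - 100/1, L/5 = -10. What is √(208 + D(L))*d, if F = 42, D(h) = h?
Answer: -1423*√158/14 ≈ -1277.6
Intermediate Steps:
L = -50 (L = 5*(-10) = -50)
d = -1423/14 (d = -69/42 - 100/1 = -69*1/42 - 100*1 = -23/14 - 100 = -1423/14 ≈ -101.64)
√(208 + D(L))*d = √(208 - 50)*(-1423/14) = √158*(-1423/14) = -1423*√158/14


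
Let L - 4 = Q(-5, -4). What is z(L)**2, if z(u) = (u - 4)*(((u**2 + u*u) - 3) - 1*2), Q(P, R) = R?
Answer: 400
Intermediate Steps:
L = 0 (L = 4 - 4 = 0)
z(u) = (-5 + 2*u**2)*(-4 + u) (z(u) = (-4 + u)*(((u**2 + u**2) - 3) - 2) = (-4 + u)*((2*u**2 - 3) - 2) = (-4 + u)*((-3 + 2*u**2) - 2) = (-4 + u)*(-5 + 2*u**2) = (-5 + 2*u**2)*(-4 + u))
z(L)**2 = (20 - 8*0**2 - 5*0 + 2*0**3)**2 = (20 - 8*0 + 0 + 2*0)**2 = (20 + 0 + 0 + 0)**2 = 20**2 = 400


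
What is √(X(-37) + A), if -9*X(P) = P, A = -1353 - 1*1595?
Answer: I*√26495/3 ≈ 54.258*I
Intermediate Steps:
A = -2948 (A = -1353 - 1595 = -2948)
X(P) = -P/9
√(X(-37) + A) = √(-⅑*(-37) - 2948) = √(37/9 - 2948) = √(-26495/9) = I*√26495/3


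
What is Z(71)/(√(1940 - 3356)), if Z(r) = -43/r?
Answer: 43*I*√354/50268 ≈ 0.016095*I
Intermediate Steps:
Z(71)/(√(1940 - 3356)) = (-43/71)/(√(1940 - 3356)) = (-43*1/71)/(√(-1416)) = -43*(-I*√354/708)/71 = -(-43)*I*√354/50268 = 43*I*√354/50268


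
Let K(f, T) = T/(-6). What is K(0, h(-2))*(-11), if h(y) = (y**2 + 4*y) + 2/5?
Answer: -33/5 ≈ -6.6000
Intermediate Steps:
h(y) = 2/5 + y**2 + 4*y (h(y) = (y**2 + 4*y) + 2*(1/5) = (y**2 + 4*y) + 2/5 = 2/5 + y**2 + 4*y)
K(f, T) = -T/6 (K(f, T) = T*(-1/6) = -T/6)
K(0, h(-2))*(-11) = -(2/5 + (-2)**2 + 4*(-2))/6*(-11) = -(2/5 + 4 - 8)/6*(-11) = -1/6*(-18/5)*(-11) = (3/5)*(-11) = -33/5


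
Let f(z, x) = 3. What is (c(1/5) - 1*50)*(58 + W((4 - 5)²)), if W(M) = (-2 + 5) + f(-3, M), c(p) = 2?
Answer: -3072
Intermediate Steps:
W(M) = 6 (W(M) = (-2 + 5) + 3 = 3 + 3 = 6)
(c(1/5) - 1*50)*(58 + W((4 - 5)²)) = (2 - 1*50)*(58 + 6) = (2 - 50)*64 = -48*64 = -3072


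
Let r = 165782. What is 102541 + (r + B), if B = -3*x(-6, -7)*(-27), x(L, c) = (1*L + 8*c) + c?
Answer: 262734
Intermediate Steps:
x(L, c) = L + 9*c (x(L, c) = (L + 8*c) + c = L + 9*c)
B = -5589 (B = -3*(-6 + 9*(-7))*(-27) = -3*(-6 - 63)*(-27) = -3*(-69)*(-27) = 207*(-27) = -5589)
102541 + (r + B) = 102541 + (165782 - 5589) = 102541 + 160193 = 262734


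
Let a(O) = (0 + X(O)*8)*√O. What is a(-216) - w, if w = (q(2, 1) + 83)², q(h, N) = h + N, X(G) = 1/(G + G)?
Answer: -7396 - I*√6/9 ≈ -7396.0 - 0.27217*I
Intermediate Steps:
X(G) = 1/(2*G)
q(h, N) = N + h
a(O) = 4/√O (a(O) = (0 + (1/(2*O))*8)*√O = (0 + 4/O)*√O = (4/O)*√O = 4/√O)
w = 7396 (w = ((1 + 2) + 83)² = (3 + 83)² = 86² = 7396)
a(-216) - w = 4/√(-216) - 1*7396 = 4*(-I*√6/36) - 7396 = -I*√6/9 - 7396 = -7396 - I*√6/9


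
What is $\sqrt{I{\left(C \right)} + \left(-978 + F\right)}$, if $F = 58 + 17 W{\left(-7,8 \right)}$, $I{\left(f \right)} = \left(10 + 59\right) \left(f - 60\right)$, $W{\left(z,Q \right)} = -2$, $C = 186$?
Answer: $6 \sqrt{215} \approx 87.977$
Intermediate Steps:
$I{\left(f \right)} = -4140 + 69 f$ ($I{\left(f \right)} = 69 \left(-60 + f\right) = -4140 + 69 f$)
$F = 24$ ($F = 58 + 17 \left(-2\right) = 58 - 34 = 24$)
$\sqrt{I{\left(C \right)} + \left(-978 + F\right)} = \sqrt{\left(-4140 + 69 \cdot 186\right) + \left(-978 + 24\right)} = \sqrt{\left(-4140 + 12834\right) - 954} = \sqrt{8694 - 954} = \sqrt{7740} = 6 \sqrt{215}$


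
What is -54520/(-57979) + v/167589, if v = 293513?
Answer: 26154542507/9716642631 ≈ 2.6917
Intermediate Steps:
-54520/(-57979) + v/167589 = -54520/(-57979) + 293513/167589 = -54520*(-1/57979) + 293513*(1/167589) = 54520/57979 + 293513/167589 = 26154542507/9716642631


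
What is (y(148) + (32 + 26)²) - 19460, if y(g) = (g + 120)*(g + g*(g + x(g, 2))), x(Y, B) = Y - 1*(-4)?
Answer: 11922768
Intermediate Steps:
x(Y, B) = 4 + Y (x(Y, B) = Y + 4 = 4 + Y)
y(g) = (120 + g)*(g + g*(4 + 2*g)) (y(g) = (g + 120)*(g + g*(g + (4 + g))) = (120 + g)*(g + g*(4 + 2*g)))
(y(148) + (32 + 26)²) - 19460 = (148*(600 + 2*148² + 245*148) + (32 + 26)²) - 19460 = (148*(600 + 2*21904 + 36260) + 58²) - 19460 = (148*(600 + 43808 + 36260) + 3364) - 19460 = (148*80668 + 3364) - 19460 = (11938864 + 3364) - 19460 = 11942228 - 19460 = 11922768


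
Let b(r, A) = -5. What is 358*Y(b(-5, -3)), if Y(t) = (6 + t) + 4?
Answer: 1790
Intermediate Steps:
Y(t) = 10 + t
358*Y(b(-5, -3)) = 358*(10 - 5) = 358*5 = 1790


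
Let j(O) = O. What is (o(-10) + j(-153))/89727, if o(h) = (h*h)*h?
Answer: -1153/89727 ≈ -0.012850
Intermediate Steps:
o(h) = h³ (o(h) = h²*h = h³)
(o(-10) + j(-153))/89727 = ((-10)³ - 153)/89727 = (-1000 - 153)*(1/89727) = -1153*1/89727 = -1153/89727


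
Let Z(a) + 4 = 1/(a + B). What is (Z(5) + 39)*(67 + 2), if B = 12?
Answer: 41124/17 ≈ 2419.1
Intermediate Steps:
Z(a) = -4 + 1/(12 + a) (Z(a) = -4 + 1/(a + 12) = -4 + 1/(12 + a))
(Z(5) + 39)*(67 + 2) = ((-47 - 4*5)/(12 + 5) + 39)*(67 + 2) = ((-47 - 20)/17 + 39)*69 = ((1/17)*(-67) + 39)*69 = (-67/17 + 39)*69 = (596/17)*69 = 41124/17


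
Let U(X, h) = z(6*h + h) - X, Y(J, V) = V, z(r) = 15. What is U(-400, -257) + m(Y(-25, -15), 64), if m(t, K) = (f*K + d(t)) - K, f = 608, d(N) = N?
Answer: 39248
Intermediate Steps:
m(t, K) = t + 607*K (m(t, K) = (608*K + t) - K = (t + 608*K) - K = t + 607*K)
U(X, h) = 15 - X
U(-400, -257) + m(Y(-25, -15), 64) = (15 - 1*(-400)) + (-15 + 607*64) = (15 + 400) + (-15 + 38848) = 415 + 38833 = 39248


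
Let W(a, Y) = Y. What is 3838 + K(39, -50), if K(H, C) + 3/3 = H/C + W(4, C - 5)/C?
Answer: 95933/25 ≈ 3837.3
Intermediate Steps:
K(H, C) = -1 + H/C + (-5 + C)/C (K(H, C) = -1 + (H/C + (C - 5)/C) = -1 + (H/C + (-5 + C)/C) = -1 + H/C + (-5 + C)/C)
3838 + K(39, -50) = 3838 + (-5 + 39)/(-50) = 3838 - 1/50*34 = 3838 - 17/25 = 95933/25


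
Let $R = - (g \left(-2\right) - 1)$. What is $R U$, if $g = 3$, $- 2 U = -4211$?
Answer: $\frac{29477}{2} \approx 14739.0$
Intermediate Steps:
$U = \frac{4211}{2}$ ($U = \left(- \frac{1}{2}\right) \left(-4211\right) = \frac{4211}{2} \approx 2105.5$)
$R = 7$ ($R = - (3 \left(-2\right) - 1) = - (-6 - 1) = \left(-1\right) \left(-7\right) = 7$)
$R U = 7 \cdot \frac{4211}{2} = \frac{29477}{2}$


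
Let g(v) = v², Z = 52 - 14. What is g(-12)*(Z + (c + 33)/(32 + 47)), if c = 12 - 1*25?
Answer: 435168/79 ≈ 5508.5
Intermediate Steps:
Z = 38
c = -13 (c = 12 - 25 = -13)
g(-12)*(Z + (c + 33)/(32 + 47)) = (-12)²*(38 + (-13 + 33)/(32 + 47)) = 144*(38 + 20/79) = 144*(3022/79) = 435168/79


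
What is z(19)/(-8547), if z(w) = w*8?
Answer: -152/8547 ≈ -0.017784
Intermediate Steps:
z(w) = 8*w
z(19)/(-8547) = (8*19)/(-8547) = 152*(-1/8547) = -152/8547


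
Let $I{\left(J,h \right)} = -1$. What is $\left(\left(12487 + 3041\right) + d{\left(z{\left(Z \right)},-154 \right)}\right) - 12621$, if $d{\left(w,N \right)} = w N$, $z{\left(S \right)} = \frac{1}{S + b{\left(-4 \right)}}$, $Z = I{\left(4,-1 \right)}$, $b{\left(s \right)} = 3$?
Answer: $2830$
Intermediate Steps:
$Z = -1$
$z{\left(S \right)} = \frac{1}{3 + S}$ ($z{\left(S \right)} = \frac{1}{S + 3} = \frac{1}{3 + S}$)
$d{\left(w,N \right)} = N w$
$\left(\left(12487 + 3041\right) + d{\left(z{\left(Z \right)},-154 \right)}\right) - 12621 = \left(\left(12487 + 3041\right) - \frac{154}{3 - 1}\right) - 12621 = \left(15528 - \frac{154}{2}\right) - 12621 = \left(15528 - 77\right) - 12621 = 15451 - 12621 = 2830$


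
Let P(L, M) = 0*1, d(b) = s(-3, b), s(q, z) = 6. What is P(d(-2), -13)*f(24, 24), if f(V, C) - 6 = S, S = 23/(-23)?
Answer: 0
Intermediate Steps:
d(b) = 6
P(L, M) = 0
S = -1 (S = 23*(-1/23) = -1)
f(V, C) = 5 (f(V, C) = 6 - 1 = 5)
P(d(-2), -13)*f(24, 24) = 0*5 = 0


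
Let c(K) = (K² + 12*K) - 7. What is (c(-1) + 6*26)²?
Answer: 19044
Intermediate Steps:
c(K) = -7 + K² + 12*K
(c(-1) + 6*26)² = ((-7 + (-1)² + 12*(-1)) + 6*26)² = ((-7 + 1 - 12) + 156)² = (-18 + 156)² = 138² = 19044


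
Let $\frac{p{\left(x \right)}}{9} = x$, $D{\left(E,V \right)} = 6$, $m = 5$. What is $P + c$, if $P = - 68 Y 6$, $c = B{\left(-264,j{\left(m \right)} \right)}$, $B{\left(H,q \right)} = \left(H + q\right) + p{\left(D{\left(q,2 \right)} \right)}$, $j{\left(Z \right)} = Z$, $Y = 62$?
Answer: $-25501$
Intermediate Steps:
$p{\left(x \right)} = 9 x$
$B{\left(H,q \right)} = 54 + H + q$ ($B{\left(H,q \right)} = \left(H + q\right) + 9 \cdot 6 = \left(H + q\right) + 54 = 54 + H + q$)
$c = -205$ ($c = 54 - 264 + 5 = -205$)
$P = -25296$ ($P = \left(-68\right) 62 \cdot 6 = \left(-4216\right) 6 = -25296$)
$P + c = -25296 - 205 = -25501$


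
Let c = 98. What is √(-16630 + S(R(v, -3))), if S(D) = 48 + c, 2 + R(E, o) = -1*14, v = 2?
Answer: 2*I*√4121 ≈ 128.39*I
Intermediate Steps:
R(E, o) = -16 (R(E, o) = -2 - 1*14 = -2 - 14 = -16)
S(D) = 146 (S(D) = 48 + 98 = 146)
√(-16630 + S(R(v, -3))) = √(-16630 + 146) = √(-16484) = 2*I*√4121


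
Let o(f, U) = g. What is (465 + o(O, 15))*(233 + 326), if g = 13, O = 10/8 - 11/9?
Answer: 267202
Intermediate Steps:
O = 1/36 (O = 10*(⅛) - 11*⅑ = 5/4 - 11/9 = 1/36 ≈ 0.027778)
o(f, U) = 13
(465 + o(O, 15))*(233 + 326) = (465 + 13)*(233 + 326) = 478*559 = 267202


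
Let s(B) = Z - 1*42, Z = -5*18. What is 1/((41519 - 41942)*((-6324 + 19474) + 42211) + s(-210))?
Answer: -1/23417835 ≈ -4.2702e-8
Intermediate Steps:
Z = -90
s(B) = -132 (s(B) = -90 - 1*42 = -90 - 42 = -132)
1/((41519 - 41942)*((-6324 + 19474) + 42211) + s(-210)) = 1/((41519 - 41942)*((-6324 + 19474) + 42211) - 132) = 1/(-423*(13150 + 42211) - 132) = 1/(-423*55361 - 132) = 1/(-23417703 - 132) = 1/(-23417835) = -1/23417835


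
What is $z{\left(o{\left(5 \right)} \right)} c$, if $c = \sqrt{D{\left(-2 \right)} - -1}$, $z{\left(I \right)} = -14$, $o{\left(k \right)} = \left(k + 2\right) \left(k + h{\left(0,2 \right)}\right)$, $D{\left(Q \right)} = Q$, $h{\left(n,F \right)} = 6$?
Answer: $- 14 i \approx - 14.0 i$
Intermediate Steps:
$o{\left(k \right)} = \left(2 + k\right) \left(6 + k\right)$ ($o{\left(k \right)} = \left(k + 2\right) \left(k + 6\right) = \left(2 + k\right) \left(6 + k\right)$)
$c = i$ ($c = \sqrt{-2 - -1} = \sqrt{-2 + \left(-5 + 6\right)} = \sqrt{-2 + 1} = \sqrt{-1} = i \approx 1.0 i$)
$z{\left(o{\left(5 \right)} \right)} c = - 14 i$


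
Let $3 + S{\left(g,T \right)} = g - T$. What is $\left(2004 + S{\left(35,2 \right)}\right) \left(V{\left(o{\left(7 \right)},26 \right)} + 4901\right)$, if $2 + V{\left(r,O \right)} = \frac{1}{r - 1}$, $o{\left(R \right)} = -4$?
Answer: $\frac{49820796}{5} \approx 9.9642 \cdot 10^{6}$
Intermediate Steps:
$V{\left(r,O \right)} = -2 + \frac{1}{-1 + r}$ ($V{\left(r,O \right)} = -2 + \frac{1}{r - 1} = -2 + \frac{1}{-1 + r}$)
$S{\left(g,T \right)} = -3 + g - T$ ($S{\left(g,T \right)} = -3 - \left(T - g\right) = -3 + g - T$)
$\left(2004 + S{\left(35,2 \right)}\right) \left(V{\left(o{\left(7 \right)},26 \right)} + 4901\right) = \left(2004 - -30\right) \left(\frac{3 - -8}{-1 - 4} + 4901\right) = \left(2004 - -30\right) \left(\frac{3 + 8}{-5} + 4901\right) = \left(2004 + 30\right) \left(\left(- \frac{1}{5}\right) 11 + 4901\right) = 2034 \left(- \frac{11}{5} + 4901\right) = 2034 \cdot \frac{24494}{5} = \frac{49820796}{5}$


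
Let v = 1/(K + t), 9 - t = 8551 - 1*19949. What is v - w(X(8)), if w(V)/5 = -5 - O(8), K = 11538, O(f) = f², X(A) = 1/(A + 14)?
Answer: 7916026/22945 ≈ 345.00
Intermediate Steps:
X(A) = 1/(14 + A)
t = 11407 (t = 9 - (8551 - 1*19949) = 9 - (8551 - 19949) = 9 - 1*(-11398) = 9 + 11398 = 11407)
w(V) = -345 (w(V) = 5*(-5 - 1*8²) = 5*(-5 - 1*64) = 5*(-5 - 64) = 5*(-69) = -345)
v = 1/22945 (v = 1/(11538 + 11407) = 1/22945 ≈ 4.3582e-5)
v - w(X(8)) = 1/22945 - 1*(-345) = 1/22945 + 345 = 7916026/22945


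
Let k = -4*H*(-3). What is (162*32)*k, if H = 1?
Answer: 62208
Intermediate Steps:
k = 12 (k = -4*1*(-3) = -4*(-3) = 12)
(162*32)*k = (162*32)*12 = 5184*12 = 62208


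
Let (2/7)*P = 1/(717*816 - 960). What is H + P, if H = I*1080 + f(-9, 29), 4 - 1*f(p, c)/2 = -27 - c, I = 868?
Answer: 1095280093447/1168224 ≈ 9.3756e+5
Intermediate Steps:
f(p, c) = 62 + 2*c (f(p, c) = 8 - 2*(-27 - c) = 8 + (54 + 2*c) = 62 + 2*c)
P = 7/1168224 (P = 7/(2*(717*816 - 960)) = 7/(2*(585072 - 960)) = (7/2)/584112 = (7/2)*(1/584112) = 7/1168224 ≈ 5.9920e-6)
H = 937560 (H = 868*1080 + (62 + 2*29) = 937440 + (62 + 58) = 937440 + 120 = 937560)
H + P = 937560 + 7/1168224 = 1095280093447/1168224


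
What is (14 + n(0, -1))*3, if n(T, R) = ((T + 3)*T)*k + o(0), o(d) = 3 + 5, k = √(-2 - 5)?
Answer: 66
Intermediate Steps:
k = I*√7 (k = √(-7) = I*√7 ≈ 2.6458*I)
o(d) = 8
n(T, R) = 8 + I*T*√7*(3 + T) (n(T, R) = ((T + 3)*T)*(I*√7) + 8 = ((3 + T)*T)*(I*√7) + 8 = (T*(3 + T))*(I*√7) + 8 = I*T*√7*(3 + T) + 8 = 8 + I*T*√7*(3 + T))
(14 + n(0, -1))*3 = (14 + (8 + I*√7*0² + 3*I*0*√7))*3 = (14 + (8 + I*√7*0 + 0))*3 = (14 + (8 + 0 + 0))*3 = (14 + 8)*3 = 22*3 = 66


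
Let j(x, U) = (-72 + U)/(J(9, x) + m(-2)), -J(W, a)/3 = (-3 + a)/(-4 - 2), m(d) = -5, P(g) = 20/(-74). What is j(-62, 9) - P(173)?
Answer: 1804/925 ≈ 1.9503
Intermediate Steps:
P(g) = -10/37 (P(g) = 20*(-1/74) = -10/37)
J(W, a) = -3/2 + a/2 (J(W, a) = -3*(-3 + a)/(-4 - 2) = -3*(-3 + a)/(-6) = -3*(-3 + a)*(-1)/6 = -3*(½ - a/6) = -3/2 + a/2)
j(x, U) = (-72 + U)/(-13/2 + x/2) (j(x, U) = (-72 + U)/((-3/2 + x/2) - 5) = (-72 + U)/(-13/2 + x/2))
j(-62, 9) - P(173) = 2*(-72 + 9)/(-13 - 62) - 1*(-10/37) = 2*(-63)/(-75) + 10/37 = 2*(-1/75)*(-63) + 10/37 = 42/25 + 10/37 = 1804/925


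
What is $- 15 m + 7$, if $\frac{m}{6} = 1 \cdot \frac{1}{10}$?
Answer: $-2$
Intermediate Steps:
$m = \frac{3}{5}$ ($m = 6 \cdot 1 \cdot \frac{1}{10} = 6 \cdot \frac{1}{10} = \frac{3}{5} \approx 0.6$)
$- 15 m + 7 = \left(-15\right) \frac{3}{5} + 7 = -9 + 7 = -2$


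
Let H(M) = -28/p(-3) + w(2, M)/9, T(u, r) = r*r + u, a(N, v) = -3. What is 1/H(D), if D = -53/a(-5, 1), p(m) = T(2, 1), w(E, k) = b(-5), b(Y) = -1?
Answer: -9/85 ≈ -0.10588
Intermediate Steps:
w(E, k) = -1
T(u, r) = u + r² (T(u, r) = r² + u = u + r²)
p(m) = 3 (p(m) = 2 + 1² = 2 + 1 = 3)
D = 53/3 (D = -53/(-3) = -53*(-⅓) = 53/3 ≈ 17.667)
H(M) = -85/9 (H(M) = -28/3 - 1/9 = -28*⅓ - 1*⅑ = -28/3 - ⅑ = -85/9)
1/H(D) = 1/(-85/9) = -9/85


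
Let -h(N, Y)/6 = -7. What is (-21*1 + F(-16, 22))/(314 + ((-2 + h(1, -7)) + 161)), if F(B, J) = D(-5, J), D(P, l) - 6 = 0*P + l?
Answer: 7/515 ≈ 0.013592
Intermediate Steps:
D(P, l) = 6 + l (D(P, l) = 6 + (0*P + l) = 6 + (0 + l) = 6 + l)
h(N, Y) = 42 (h(N, Y) = -6*(-7) = 42)
F(B, J) = 6 + J
(-21*1 + F(-16, 22))/(314 + ((-2 + h(1, -7)) + 161)) = (-21*1 + (6 + 22))/(314 + ((-2 + 42) + 161)) = (-21 + 28)/(314 + (40 + 161)) = 7/(314 + 201) = 7/515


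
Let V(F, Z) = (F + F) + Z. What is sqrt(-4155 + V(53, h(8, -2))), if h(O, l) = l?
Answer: I*sqrt(4051) ≈ 63.647*I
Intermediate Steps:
V(F, Z) = Z + 2*F (V(F, Z) = 2*F + Z = Z + 2*F)
sqrt(-4155 + V(53, h(8, -2))) = sqrt(-4155 + (-2 + 2*53)) = sqrt(-4155 + (-2 + 106)) = sqrt(-4155 + 104) = sqrt(-4051) = I*sqrt(4051)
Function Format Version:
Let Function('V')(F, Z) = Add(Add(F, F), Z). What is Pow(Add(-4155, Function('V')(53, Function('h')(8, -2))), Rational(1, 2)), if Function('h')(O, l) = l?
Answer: Mul(I, Pow(4051, Rational(1, 2))) ≈ Mul(63.647, I)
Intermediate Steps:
Function('V')(F, Z) = Add(Z, Mul(2, F)) (Function('V')(F, Z) = Add(Mul(2, F), Z) = Add(Z, Mul(2, F)))
Pow(Add(-4155, Function('V')(53, Function('h')(8, -2))), Rational(1, 2)) = Pow(Add(-4155, Add(-2, Mul(2, 53))), Rational(1, 2)) = Pow(Add(-4155, Add(-2, 106)), Rational(1, 2)) = Pow(Add(-4155, 104), Rational(1, 2)) = Pow(-4051, Rational(1, 2)) = Mul(I, Pow(4051, Rational(1, 2)))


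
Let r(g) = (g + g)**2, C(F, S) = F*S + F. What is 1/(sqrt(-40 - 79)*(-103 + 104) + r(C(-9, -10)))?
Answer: 26244/688747655 - I*sqrt(119)/688747655 ≈ 3.8104e-5 - 1.5838e-8*I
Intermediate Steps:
C(F, S) = F + F*S
r(g) = 4*g**2 (r(g) = (2*g)**2 = 4*g**2)
1/(sqrt(-40 - 79)*(-103 + 104) + r(C(-9, -10))) = 1/(sqrt(-40 - 79)*(-103 + 104) + 4*(-9*(1 - 10))**2) = 1/(sqrt(-119)*1 + 4*(-9*(-9))**2) = 1/((I*sqrt(119))*1 + 4*81**2) = 1/(I*sqrt(119) + 4*6561) = 1/(I*sqrt(119) + 26244) = 1/(26244 + I*sqrt(119))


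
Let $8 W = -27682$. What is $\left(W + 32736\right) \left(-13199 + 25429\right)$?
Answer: $\frac{716084845}{2} \approx 3.5804 \cdot 10^{8}$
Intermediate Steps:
$W = - \frac{13841}{4}$ ($W = \frac{1}{8} \left(-27682\right) = - \frac{13841}{4} \approx -3460.3$)
$\left(W + 32736\right) \left(-13199 + 25429\right) = \left(- \frac{13841}{4} + 32736\right) \left(-13199 + 25429\right) = \frac{117103}{4} \cdot 12230 = \frac{716084845}{2}$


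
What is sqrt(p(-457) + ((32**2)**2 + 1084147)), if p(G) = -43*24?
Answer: sqrt(2131691) ≈ 1460.0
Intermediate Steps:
p(G) = -1032
sqrt(p(-457) + ((32**2)**2 + 1084147)) = sqrt(-1032 + ((32**2)**2 + 1084147)) = sqrt(-1032 + (1024**2 + 1084147)) = sqrt(-1032 + (1048576 + 1084147)) = sqrt(-1032 + 2132723) = sqrt(2131691)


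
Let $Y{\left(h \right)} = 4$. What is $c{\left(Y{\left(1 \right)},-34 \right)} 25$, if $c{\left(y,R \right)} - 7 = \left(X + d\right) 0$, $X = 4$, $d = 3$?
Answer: $175$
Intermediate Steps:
$c{\left(y,R \right)} = 7$ ($c{\left(y,R \right)} = 7 + \left(4 + 3\right) 0 = 7 + 7 \cdot 0 = 7 + 0 = 7$)
$c{\left(Y{\left(1 \right)},-34 \right)} 25 = 7 \cdot 25 = 175$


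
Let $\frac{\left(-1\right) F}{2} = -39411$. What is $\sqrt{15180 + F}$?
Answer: $\sqrt{94002} \approx 306.6$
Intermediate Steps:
$F = 78822$ ($F = \left(-2\right) \left(-39411\right) = 78822$)
$\sqrt{15180 + F} = \sqrt{15180 + 78822} = \sqrt{94002}$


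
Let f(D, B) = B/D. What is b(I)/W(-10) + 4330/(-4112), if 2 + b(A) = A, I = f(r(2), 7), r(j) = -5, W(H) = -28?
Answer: -67037/71960 ≈ -0.93159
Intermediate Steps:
I = -7/5 (I = 7/(-5) = 7*(-⅕) = -7/5 ≈ -1.4000)
b(A) = -2 + A
b(I)/W(-10) + 4330/(-4112) = (-2 - 7/5)/(-28) + 4330/(-4112) = -17/5*(-1/28) + 4330*(-1/4112) = 17/140 - 2165/2056 = -67037/71960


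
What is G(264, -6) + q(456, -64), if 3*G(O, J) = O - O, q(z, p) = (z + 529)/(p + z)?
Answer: 985/392 ≈ 2.5128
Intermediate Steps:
q(z, p) = (529 + z)/(p + z)
G(O, J) = 0 (G(O, J) = (O - O)/3 = (1/3)*0 = 0)
G(264, -6) + q(456, -64) = 0 + (529 + 456)/(-64 + 456) = 0 + 985/392 = 985/392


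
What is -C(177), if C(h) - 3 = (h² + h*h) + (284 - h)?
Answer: -62768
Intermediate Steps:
C(h) = 287 - h + 2*h² (C(h) = 3 + ((h² + h*h) + (284 - h)) = 3 + ((h² + h²) + (284 - h)) = 3 + (2*h² + (284 - h)) = 3 + (284 - h + 2*h²) = 287 - h + 2*h²)
-C(177) = -(287 - 1*177 + 2*177²) = -(287 - 177 + 2*31329) = -(287 - 177 + 62658) = -1*62768 = -62768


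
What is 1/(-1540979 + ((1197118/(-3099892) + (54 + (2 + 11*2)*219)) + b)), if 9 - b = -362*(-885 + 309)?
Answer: -1549946/2703373013271 ≈ -5.7334e-7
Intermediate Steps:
b = -208503 (b = 9 - (-362)*(-885 + 309) = 9 - (-362)*(-576) = 9 - 1*208512 = 9 - 208512 = -208503)
1/(-1540979 + ((1197118/(-3099892) + (54 + (2 + 11*2)*219)) + b)) = 1/(-1540979 + ((1197118/(-3099892) + (54 + (2 + 11*2)*219)) - 208503)) = 1/(-1540979 + ((1197118*(-1/3099892) + (54 + (2 + 22)*219)) - 208503)) = 1/(-1540979 + ((-598559/1549946 + (54 + 24*219)) - 208503)) = 1/(-1540979 + ((-598559/1549946 + (54 + 5256)) - 208503)) = 1/(-1540979 + ((-598559/1549946 + 5310) - 208503)) = 1/(-1540979 + (8229614701/1549946 - 208503)) = 1/(-1540979 - 314938776137/1549946) = 1/(-2703373013271/1549946) = -1549946/2703373013271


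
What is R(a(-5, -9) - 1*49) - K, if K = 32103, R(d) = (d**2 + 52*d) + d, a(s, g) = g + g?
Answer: -31165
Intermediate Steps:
a(s, g) = 2*g
R(d) = d**2 + 53*d
R(a(-5, -9) - 1*49) - K = (2*(-9) - 1*49)*(53 + (2*(-9) - 1*49)) - 1*32103 = (-18 - 49)*(53 + (-18 - 49)) - 32103 = -67*(53 - 67) - 32103 = -67*(-14) - 32103 = 938 - 32103 = -31165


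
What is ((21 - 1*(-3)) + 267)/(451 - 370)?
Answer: 97/27 ≈ 3.5926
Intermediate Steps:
((21 - 1*(-3)) + 267)/(451 - 370) = ((21 + 3) + 267)/81 = (24 + 267)*(1/81) = 291*(1/81) = 97/27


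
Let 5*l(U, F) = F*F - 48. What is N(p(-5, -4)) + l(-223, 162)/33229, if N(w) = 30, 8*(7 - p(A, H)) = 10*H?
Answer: 5010546/166145 ≈ 30.158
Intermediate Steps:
p(A, H) = 7 - 5*H/4
l(U, F) = -48/5 + F²/5 (l(U, F) = (F*F - 48)/5 = (F² - 48)/5 = (-48 + F²)/5 = -48/5 + F²/5)
N(p(-5, -4)) + l(-223, 162)/33229 = 30 + (-48/5 + (⅕)*162²)/33229 = 30 + (-48/5 + (⅕)*26244)*(1/33229) = 30 + (-48/5 + 26244/5)*(1/33229) = 30 + (26196/5)*(1/33229) = 30 + 26196/166145 = 5010546/166145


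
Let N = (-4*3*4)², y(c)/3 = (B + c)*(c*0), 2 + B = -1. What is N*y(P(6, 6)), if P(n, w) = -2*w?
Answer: 0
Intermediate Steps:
B = -3 (B = -2 - 1 = -3)
y(c) = 0 (y(c) = 3*((-3 + c)*(c*0)) = 3*((-3 + c)*0) = 3*0 = 0)
N = 2304 (N = (-12*4)² = (-48)² = 2304)
N*y(P(6, 6)) = 2304*0 = 0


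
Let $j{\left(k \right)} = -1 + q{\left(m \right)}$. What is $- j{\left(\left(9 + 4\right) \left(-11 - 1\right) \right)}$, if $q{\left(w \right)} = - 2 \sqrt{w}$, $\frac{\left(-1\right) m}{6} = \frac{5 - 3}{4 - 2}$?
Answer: $1 + 2 i \sqrt{6} \approx 1.0 + 4.899 i$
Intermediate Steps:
$m = -6$ ($m = - 6 \frac{5 - 3}{4 - 2} = - 6 \cdot \frac{2}{2} = - 6 \cdot 2 \cdot \frac{1}{2} = \left(-6\right) 1 = -6$)
$j{\left(k \right)} = -1 - 2 i \sqrt{6}$ ($j{\left(k \right)} = -1 - 2 \sqrt{-6} = -1 - 2 i \sqrt{6}$)
$- j{\left(\left(9 + 4\right) \left(-11 - 1\right) \right)} = - (-1 - 2 i \sqrt{6}) = 1 + 2 i \sqrt{6}$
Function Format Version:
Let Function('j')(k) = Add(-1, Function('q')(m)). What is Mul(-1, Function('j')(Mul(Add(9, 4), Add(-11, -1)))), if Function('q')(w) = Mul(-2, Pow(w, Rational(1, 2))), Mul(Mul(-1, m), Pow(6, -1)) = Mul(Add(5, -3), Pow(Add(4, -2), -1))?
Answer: Add(1, Mul(2, I, Pow(6, Rational(1, 2)))) ≈ Add(1.0000, Mul(4.8990, I))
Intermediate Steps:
m = -6 (m = Mul(-6, Mul(Add(5, -3), Pow(Add(4, -2), -1))) = Mul(-6, Mul(2, Pow(2, -1))) = Mul(-6, Mul(2, Rational(1, 2))) = Mul(-6, 1) = -6)
Function('j')(k) = Add(-1, Mul(-2, I, Pow(6, Rational(1, 2)))) (Function('j')(k) = Add(-1, Mul(-2, Pow(-6, Rational(1, 2)))) = Add(-1, Mul(-2, Mul(I, Pow(6, Rational(1, 2))))) = Add(-1, Mul(-2, I, Pow(6, Rational(1, 2)))))
Mul(-1, Function('j')(Mul(Add(9, 4), Add(-11, -1)))) = Mul(-1, Add(-1, Mul(-2, I, Pow(6, Rational(1, 2))))) = Add(1, Mul(2, I, Pow(6, Rational(1, 2))))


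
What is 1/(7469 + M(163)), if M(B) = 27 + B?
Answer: 1/7659 ≈ 0.00013057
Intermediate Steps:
1/(7469 + M(163)) = 1/(7469 + (27 + 163)) = 1/(7469 + 190) = 1/7659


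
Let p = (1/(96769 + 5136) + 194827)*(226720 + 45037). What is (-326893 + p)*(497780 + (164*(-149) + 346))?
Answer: 511148283702913854606/20381 ≈ 2.5080e+16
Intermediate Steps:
p = 5395421474151052/101905 (p = (1/101905 + 194827)*271757 = (19853845436/101905)*271757 = 5395421474151052/101905 ≈ 5.2946e+10)
(-326893 + p)*(497780 + (164*(-149) + 346)) = (-326893 + 5395421474151052/101905)*(497780 + (164*(-149) + 346)) = 5395388162119887*(497780 + (-24436 + 346))/101905 = 5395388162119887*(497780 - 24090)/101905 = (5395388162119887/101905)*473690 = 511148283702913854606/20381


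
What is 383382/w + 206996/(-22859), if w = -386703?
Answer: -9867744814/982182653 ≈ -10.047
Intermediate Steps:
383382/w + 206996/(-22859) = 383382/(-386703) + 206996/(-22859) = 383382*(-1/386703) + 206996*(-1/22859) = -42598/42967 - 206996/22859 = -9867744814/982182653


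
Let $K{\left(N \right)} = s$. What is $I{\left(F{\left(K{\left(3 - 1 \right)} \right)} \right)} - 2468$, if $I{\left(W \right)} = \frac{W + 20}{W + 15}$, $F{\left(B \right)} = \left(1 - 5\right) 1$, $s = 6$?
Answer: $- \frac{27132}{11} \approx -2466.5$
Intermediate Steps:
$K{\left(N \right)} = 6$
$F{\left(B \right)} = -4$ ($F{\left(B \right)} = \left(-4\right) 1 = -4$)
$I{\left(W \right)} = \frac{20 + W}{15 + W}$
$I{\left(F{\left(K{\left(3 - 1 \right)} \right)} \right)} - 2468 = \frac{20 - 4}{15 - 4} - 2468 = \frac{1}{11} \cdot 16 - 2468 = \frac{16}{11} - 2468 = - \frac{27132}{11}$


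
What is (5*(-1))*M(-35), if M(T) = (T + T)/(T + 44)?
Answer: 350/9 ≈ 38.889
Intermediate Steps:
M(T) = 2*T/(44 + T) (M(T) = (2*T)/(44 + T) = 2*T/(44 + T))
(5*(-1))*M(-35) = (5*(-1))*(2*(-35)/(44 - 35)) = -10*(-35)/9 = -5*(-70/9) = 350/9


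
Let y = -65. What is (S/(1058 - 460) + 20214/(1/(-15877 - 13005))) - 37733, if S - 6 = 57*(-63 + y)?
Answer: -174573689464/299 ≈ -5.8386e+8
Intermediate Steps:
S = -7290 (S = 6 + 57*(-63 - 65) = 6 + 57*(-128) = 6 - 7296 = -7290)
(S/(1058 - 460) + 20214/(1/(-15877 - 13005))) - 37733 = (-7290/(1058 - 460) + 20214/(1/(-15877 - 13005))) - 37733 = (-7290/598 + 20214/(1/(-28882))) - 37733 = (-7290*1/598 + 20214/(-1/28882)) - 37733 = (-3645/299 + 20214*(-28882)) - 37733 = (-3645/299 - 583820748) - 37733 = -174562407297/299 - 37733 = -174573689464/299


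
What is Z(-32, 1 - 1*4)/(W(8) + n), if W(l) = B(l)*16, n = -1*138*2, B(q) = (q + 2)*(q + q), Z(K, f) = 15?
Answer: 15/2284 ≈ 0.0065674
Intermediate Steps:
B(q) = 2*q*(2 + q) (B(q) = (2 + q)*(2*q) = 2*q*(2 + q))
n = -276 (n = -138*2 = -276)
W(l) = 32*l*(2 + l) (W(l) = (2*l*(2 + l))*16 = 32*l*(2 + l))
Z(-32, 1 - 1*4)/(W(8) + n) = 15/(32*8*(2 + 8) - 276) = 15/(32*8*10 - 276) = 15/(2560 - 276) = 15/2284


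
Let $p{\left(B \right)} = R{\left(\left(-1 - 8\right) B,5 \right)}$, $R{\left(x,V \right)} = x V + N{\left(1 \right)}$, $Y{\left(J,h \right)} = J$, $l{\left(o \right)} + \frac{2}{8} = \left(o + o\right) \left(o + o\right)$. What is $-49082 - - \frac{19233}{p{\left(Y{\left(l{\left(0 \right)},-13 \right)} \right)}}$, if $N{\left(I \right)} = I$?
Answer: $- \frac{2328086}{49} \approx -47512.0$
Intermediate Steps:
$l{\left(o \right)} = - \frac{1}{4} + 4 o^{2}$ ($l{\left(o \right)} = - \frac{1}{4} + \left(o + o\right) \left(o + o\right) = - \frac{1}{4} + 2 o 2 o = - \frac{1}{4} + 4 o^{2}$)
$R{\left(x,V \right)} = 1 + V x$ ($R{\left(x,V \right)} = x V + 1 = V x + 1 = 1 + V x$)
$p{\left(B \right)} = 1 - 45 B$ ($p{\left(B \right)} = 1 + 5 \left(-1 - 8\right) B = 1 + 5 \left(- 9 B\right) = 1 - 45 B$)
$-49082 - - \frac{19233}{p{\left(Y{\left(l{\left(0 \right)},-13 \right)} \right)}} = -49082 - - \frac{19233}{1 - 45 \left(- \frac{1}{4} + 4 \cdot 0^{2}\right)} = -49082 - - \frac{19233}{1 - 45 \left(- \frac{1}{4} + 4 \cdot 0\right)} = -49082 - - \frac{19233}{1 - 45 \left(- \frac{1}{4} + 0\right)} = -49082 - - \frac{19233}{1 - - \frac{45}{4}} = -49082 - - \frac{19233}{1 + \frac{45}{4}} = -49082 - - \frac{19233}{\frac{49}{4}} = -49082 - \left(-19233\right) \frac{4}{49} = -49082 - - \frac{76932}{49} = -49082 + \frac{76932}{49} = - \frac{2328086}{49}$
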